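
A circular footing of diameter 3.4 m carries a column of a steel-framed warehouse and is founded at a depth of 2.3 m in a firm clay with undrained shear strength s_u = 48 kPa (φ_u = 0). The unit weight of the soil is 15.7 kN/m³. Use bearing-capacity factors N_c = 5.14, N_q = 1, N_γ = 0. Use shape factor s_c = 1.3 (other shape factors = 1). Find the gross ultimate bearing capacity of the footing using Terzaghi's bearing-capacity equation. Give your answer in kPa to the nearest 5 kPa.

Effective surcharge at the founding depth q = γ·D_f = 15.7 × 2.3 = 36.11 kPa.
q_ult = c·N_c·s_c + q·N_q
     = 48 × 5.14 × 1.3 + 36.11 × 1
     = 320.74 + 36.11 = 356.85 kPa.

q_ult ≈ 355 kPa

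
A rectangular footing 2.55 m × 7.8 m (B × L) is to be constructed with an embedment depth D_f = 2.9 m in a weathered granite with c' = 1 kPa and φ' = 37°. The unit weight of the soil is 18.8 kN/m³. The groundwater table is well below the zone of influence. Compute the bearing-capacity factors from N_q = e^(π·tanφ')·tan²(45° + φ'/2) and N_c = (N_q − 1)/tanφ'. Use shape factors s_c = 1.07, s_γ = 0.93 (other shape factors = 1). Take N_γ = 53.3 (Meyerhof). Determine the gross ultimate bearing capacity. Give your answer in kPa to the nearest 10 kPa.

tan37° = 0.7536, so N_q = e^(π×0.7536)·tan²(63.5°) = 10.669 × 4.023 = 42.92.
N_c = (42.92 − 1)/tan37° = 55.63.
Effective surcharge at the founding depth q = γ·D_f = 18.8 × 2.9 = 54.52 kPa.
q_ult = c·N_c·s_c + q·N_q + 0.5·γ·B·N_γ·s_γ
     = 1 × 55.63 × 1.07 + 54.52 × 42.92 + 0.5 × 18.8 × 2.55 × 53.3 × 0.93
     = 59.524 + 2340 + 1188.2 = 3587.7 kPa.

q_ult ≈ 3590 kPa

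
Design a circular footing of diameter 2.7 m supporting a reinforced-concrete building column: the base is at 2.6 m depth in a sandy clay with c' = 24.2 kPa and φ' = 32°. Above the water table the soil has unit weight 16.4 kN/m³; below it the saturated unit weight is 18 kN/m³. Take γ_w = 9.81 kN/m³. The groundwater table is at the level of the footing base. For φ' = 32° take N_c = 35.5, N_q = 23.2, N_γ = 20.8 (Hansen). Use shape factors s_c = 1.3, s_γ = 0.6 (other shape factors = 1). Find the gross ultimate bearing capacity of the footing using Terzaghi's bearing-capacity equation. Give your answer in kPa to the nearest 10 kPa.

q_ult ≈ 2240 kPa

q = γ·D_f = 16.4 × 2.6 = 42.64 kPa.
For the ½γBN_γ term take γ' = 18 − 9.81 = 8.19 kN/m³ (soil below base is submerged).
c·N_c·s_c = 24.2 × 35.5 × 1.3 = 1116.8 kPa
q·N_q = 42.64 × 23.2 = 989.25 kPa
0.5·γ·B·N_γ·s_γ = 0.5 × 8.19 × 2.7 × 20.8 × 0.6 = 137.99 kPa
q_ult = 1116.8 + 989.25 + 137.99 = 2244.1 kPa.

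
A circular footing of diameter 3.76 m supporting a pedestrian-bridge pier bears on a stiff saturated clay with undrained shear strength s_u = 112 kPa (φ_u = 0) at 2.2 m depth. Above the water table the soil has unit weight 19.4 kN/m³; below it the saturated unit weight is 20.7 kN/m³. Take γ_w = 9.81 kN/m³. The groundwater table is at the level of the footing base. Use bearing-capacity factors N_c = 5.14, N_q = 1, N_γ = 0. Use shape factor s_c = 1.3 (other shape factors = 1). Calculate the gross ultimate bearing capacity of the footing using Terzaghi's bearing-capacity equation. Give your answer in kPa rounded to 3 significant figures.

q_ult ≈ 791 kPa

Overburden at base level: q = 19.4 × 2.2 = 42.68 kPa.
Cohesion term c·N_c·s_c = 112 × 5.14 × 1.3 = 748.38 kPa; surcharge term q·N_q = 42.68 × 1 = 42.68 kPa.
q_ult = 748.38 + 42.68 = 791.06 kPa.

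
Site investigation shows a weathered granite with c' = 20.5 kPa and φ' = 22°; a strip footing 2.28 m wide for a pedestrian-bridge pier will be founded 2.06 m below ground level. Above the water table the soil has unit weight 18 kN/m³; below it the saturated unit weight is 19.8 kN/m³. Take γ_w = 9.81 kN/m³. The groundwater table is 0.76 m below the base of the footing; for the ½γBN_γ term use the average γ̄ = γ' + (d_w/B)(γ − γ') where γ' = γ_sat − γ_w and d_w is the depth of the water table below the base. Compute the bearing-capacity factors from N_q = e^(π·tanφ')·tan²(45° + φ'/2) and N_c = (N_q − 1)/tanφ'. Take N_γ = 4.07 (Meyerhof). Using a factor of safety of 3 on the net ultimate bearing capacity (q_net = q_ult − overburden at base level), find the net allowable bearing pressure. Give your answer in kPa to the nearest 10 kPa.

N_q = e^(π·tan22°)·tan²(56°) = 7.82; N_c = (N_q − 1)/tanφ' = 16.88.
Effective surcharge at the founding depth q = γ·D_f = 18 × 2.06 = 37.08 kPa.
With d_w = 0.76 m < B, γ̄ = 9.99 + (0.76/2.28) × (18 − 9.99) = 12.66 kN/m³.
q_ult = c·N_c + q·N_q + 0.5·γ·B·N_γ
     = 20.5 × 16.883 + 37.08 × 7.8211 + 0.5 × 12.66 × 2.28 × 4.07
     = 346.1 + 290.01 + 58.74 = 694.85 kPa.
q_net = 694.85 − 37.08 = 657.77 kPa.
q_all(net) = 657.77 / 3 = 219.26 kPa.

q_all(net) ≈ 220 kPa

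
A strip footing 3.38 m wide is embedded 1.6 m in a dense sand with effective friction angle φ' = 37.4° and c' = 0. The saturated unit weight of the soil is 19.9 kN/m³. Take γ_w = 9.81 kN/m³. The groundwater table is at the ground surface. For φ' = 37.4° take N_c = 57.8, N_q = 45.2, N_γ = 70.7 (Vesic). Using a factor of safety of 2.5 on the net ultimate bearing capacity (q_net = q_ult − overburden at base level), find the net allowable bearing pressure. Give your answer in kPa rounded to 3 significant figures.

γ' = 19.9 − 9.81 = 10.09 kN/m³ (submerged throughout). q = 10.09 × 1.6 = 16.144 kPa; the same γ' applies in the ½γBN_γ term.
q·N_q = 16.144 × 45.2 = 729.71 kPa
0.5·γ·B·N_γ = 0.5 × 10.09 × 3.38 × 70.7 = 1205.6 kPa
q_ult = 729.71 + 1205.6 = 1935.3 kPa.
q_net = 1935.3 − 16.144 = 1919.1 kPa.
q_all(net) = 1919.1 / 2.5 = 767.66 kPa.

q_all(net) ≈ 768 kPa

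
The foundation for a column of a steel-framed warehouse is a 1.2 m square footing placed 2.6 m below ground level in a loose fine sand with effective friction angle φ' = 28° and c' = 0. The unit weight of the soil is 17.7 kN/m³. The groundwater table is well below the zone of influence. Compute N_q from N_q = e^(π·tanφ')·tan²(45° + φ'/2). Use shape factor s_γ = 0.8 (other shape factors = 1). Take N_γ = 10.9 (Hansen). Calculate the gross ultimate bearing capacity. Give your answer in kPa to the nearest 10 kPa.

tan28° = 0.5317, so N_q = e^(π×0.5317)·tan²(59°) = 5.314 × 2.77 = 14.72.
q = γ·D_f = 17.7 × 2.6 = 46.02 kPa.
q·N_q = 46.02 × 14.72 = 677.41 kPa
0.5·γ·B·N_γ·s_γ = 0.5 × 17.7 × 1.2 × 10.9 × 0.8 = 92.606 kPa
q_ult = 677.41 + 92.606 = 770.02 kPa.

q_ult ≈ 770 kPa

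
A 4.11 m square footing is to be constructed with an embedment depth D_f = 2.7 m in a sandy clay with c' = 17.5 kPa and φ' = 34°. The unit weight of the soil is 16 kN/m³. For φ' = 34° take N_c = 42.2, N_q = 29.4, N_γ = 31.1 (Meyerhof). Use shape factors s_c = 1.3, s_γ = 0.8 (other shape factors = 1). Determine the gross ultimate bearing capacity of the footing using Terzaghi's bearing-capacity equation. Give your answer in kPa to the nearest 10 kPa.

Effective surcharge at the founding depth q = γ·D_f = 16 × 2.7 = 43.2 kPa.
q_ult = c·N_c·s_c + q·N_q + 0.5·γ·B·N_γ·s_γ
     = 17.5 × 42.2 × 1.3 + 43.2 × 29.4 + 0.5 × 16 × 4.11 × 31.1 × 0.8
     = 960.05 + 1270.1 + 818.05 = 3048.2 kPa.

q_ult ≈ 3050 kPa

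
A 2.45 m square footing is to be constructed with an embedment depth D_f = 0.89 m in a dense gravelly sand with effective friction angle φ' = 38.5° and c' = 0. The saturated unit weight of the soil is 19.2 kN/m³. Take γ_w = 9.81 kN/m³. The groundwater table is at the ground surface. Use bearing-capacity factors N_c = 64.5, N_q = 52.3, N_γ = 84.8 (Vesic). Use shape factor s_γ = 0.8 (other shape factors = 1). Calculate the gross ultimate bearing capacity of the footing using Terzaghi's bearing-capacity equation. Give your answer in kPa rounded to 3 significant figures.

q_ult ≈ 1220 kPa

γ' = 19.2 − 9.81 = 9.39 kN/m³ (submerged throughout). q = 9.39 × 0.89 = 8.3571 kPa; the same γ' applies in the ½γBN_γ term.
q·N_q = 8.3571 × 52.3 = 437.08 kPa
0.5·γ·B·N_γ·s_γ = 0.5 × 9.39 × 2.45 × 84.8 × 0.8 = 780.35 kPa
q_ult = 437.08 + 780.35 = 1217.4 kPa.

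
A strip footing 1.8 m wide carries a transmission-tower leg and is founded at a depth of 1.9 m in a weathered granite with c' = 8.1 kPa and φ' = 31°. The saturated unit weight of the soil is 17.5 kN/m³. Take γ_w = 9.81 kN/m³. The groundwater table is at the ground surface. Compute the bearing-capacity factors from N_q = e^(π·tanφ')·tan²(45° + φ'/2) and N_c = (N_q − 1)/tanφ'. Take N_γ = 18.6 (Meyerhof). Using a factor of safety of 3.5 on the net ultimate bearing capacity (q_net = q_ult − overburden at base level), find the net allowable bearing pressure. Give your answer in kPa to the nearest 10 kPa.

q_all(net) ≈ 190 kPa

N_q = e^(π·tan31°)·tan²(60.5°) = 20.63; N_c = (N_q − 1)/tanφ' = 32.67.
γ' = 17.5 − 9.81 = 7.69 kN/m³ (submerged throughout). q = 7.69 × 1.9 = 14.611 kPa; the same γ' applies in the ½γBN_γ term.
c·N_c = 8.1 × 32.671 = 264.64 kPa
q·N_q = 14.611 × 20.631 = 301.44 kPa
0.5·γ·B·N_γ = 0.5 × 7.69 × 1.8 × 18.6 = 128.73 kPa
q_ult = 264.64 + 301.44 + 128.73 = 694.8 kPa.
q_net = 694.8 − 14.611 = 680.19 kPa.
q_all(net) = 680.19 / 3.5 = 194.34 kPa.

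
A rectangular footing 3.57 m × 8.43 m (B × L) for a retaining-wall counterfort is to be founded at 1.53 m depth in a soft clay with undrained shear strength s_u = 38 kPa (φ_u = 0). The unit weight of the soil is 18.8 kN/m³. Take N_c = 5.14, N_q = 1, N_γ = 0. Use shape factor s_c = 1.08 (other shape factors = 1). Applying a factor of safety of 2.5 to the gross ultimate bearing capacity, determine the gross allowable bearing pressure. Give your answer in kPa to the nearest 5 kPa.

q = γ·D_f = 18.8 × 1.53 = 28.764 kPa.
c·N_c·s_c = 38 × 5.14 × 1.08 = 210.95 kPa
q·N_q = 28.764 × 1 = 28.764 kPa
q_ult = 210.95 + 28.764 = 239.71 kPa.
q_all = q_ult / FS = 239.71 / 2.5 = 95.884 kPa.

q_all ≈ 95 kPa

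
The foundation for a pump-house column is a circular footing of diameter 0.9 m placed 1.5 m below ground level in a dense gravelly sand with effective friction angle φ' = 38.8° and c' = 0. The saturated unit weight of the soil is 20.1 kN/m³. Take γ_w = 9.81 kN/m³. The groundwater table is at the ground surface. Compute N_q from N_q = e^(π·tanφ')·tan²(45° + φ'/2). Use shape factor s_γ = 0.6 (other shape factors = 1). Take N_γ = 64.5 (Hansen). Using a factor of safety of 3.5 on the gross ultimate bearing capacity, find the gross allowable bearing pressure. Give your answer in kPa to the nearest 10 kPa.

q_all ≈ 290 kPa

N_q = e^(π·tan38.8°)·tan²(64.4°) = 54.46.
γ' = 20.1 − 9.81 = 10.29 kN/m³ (submerged throughout). q = 10.29 × 1.5 = 15.435 kPa; the same γ' applies in the ½γBN_γ term.
q·N_q = 15.435 × 54.463 = 840.63 kPa
0.5·γ·B·N_γ·s_γ = 0.5 × 10.29 × 0.9 × 64.5 × 0.6 = 179.2 kPa
q_ult = 840.63 + 179.2 = 1019.8 kPa.
q_all = 1019.8 / 3.5 = 291.38 kPa.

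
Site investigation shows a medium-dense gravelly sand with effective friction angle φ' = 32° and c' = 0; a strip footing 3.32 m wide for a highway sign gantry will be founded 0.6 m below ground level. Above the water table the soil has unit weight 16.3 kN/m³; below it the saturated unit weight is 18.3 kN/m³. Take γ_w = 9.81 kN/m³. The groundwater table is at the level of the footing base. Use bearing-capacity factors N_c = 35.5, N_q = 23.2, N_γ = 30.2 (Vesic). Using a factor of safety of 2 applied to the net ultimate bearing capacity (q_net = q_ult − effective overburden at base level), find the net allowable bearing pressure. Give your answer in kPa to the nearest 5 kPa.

q_all(net) ≈ 320 kPa

Effective surcharge at the founding depth q = γ·D_f = 16.3 × 0.6 = 9.78 kPa.
The water table coincides with the base, so in the self-weight term γ → γ' = 8.49 kN/m³.
q_ult = q·N_q + 0.5·γ·B·N_γ
     = 9.78 × 23.2 + 0.5 × 8.49 × 3.32 × 30.2
     = 226.9 + 425.62 = 652.52 kPa.
Net ultimate: q_net = 652.52 − 9.78 = 642.74 kPa.
q_all(net) = 642.74 / 2 = 321.37 kPa.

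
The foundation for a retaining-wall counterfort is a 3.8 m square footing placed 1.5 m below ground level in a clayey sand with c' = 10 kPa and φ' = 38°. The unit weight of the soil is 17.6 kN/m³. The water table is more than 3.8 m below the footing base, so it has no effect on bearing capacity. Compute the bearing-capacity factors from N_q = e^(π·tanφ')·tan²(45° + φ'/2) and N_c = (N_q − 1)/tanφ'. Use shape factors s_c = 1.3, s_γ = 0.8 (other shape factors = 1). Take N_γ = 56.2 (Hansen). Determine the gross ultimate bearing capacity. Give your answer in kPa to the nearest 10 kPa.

tan38° = 0.7813, so N_q = e^(π×0.7813)·tan²(64°) = 11.64 × 4.204 = 48.93.
N_c = (48.93 − 1)/tan38° = 61.35.
q = γ·D_f = 17.6 × 1.5 = 26.4 kPa.
c·N_c·s_c = 10 × 61.352 × 1.3 = 797.57 kPa
q·N_q = 26.4 × 48.933 = 1291.8 kPa
0.5·γ·B·N_γ·s_γ = 0.5 × 17.6 × 3.8 × 56.2 × 0.8 = 1503.5 kPa
q_ult = 797.57 + 1291.8 + 1503.5 = 3592.9 kPa.

q_ult ≈ 3590 kPa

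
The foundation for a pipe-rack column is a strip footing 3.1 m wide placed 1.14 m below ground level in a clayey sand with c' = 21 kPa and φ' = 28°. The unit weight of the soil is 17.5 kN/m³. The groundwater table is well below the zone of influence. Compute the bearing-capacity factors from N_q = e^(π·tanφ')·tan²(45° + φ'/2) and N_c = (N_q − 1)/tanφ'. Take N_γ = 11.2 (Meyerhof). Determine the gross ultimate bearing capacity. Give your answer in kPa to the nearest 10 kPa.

tan28° = 0.5317, so N_q = e^(π×0.5317)·tan²(59°) = 5.314 × 2.77 = 14.72.
N_c = (14.72 − 1)/tan28° = 25.8.
q = γ·D_f = 17.5 × 1.14 = 19.95 kPa.
c·N_c = 21 × 25.803 = 541.87 kPa
q·N_q = 19.95 × 14.72 = 293.66 kPa
0.5·γ·B·N_γ = 0.5 × 17.5 × 3.1 × 11.2 = 303.8 kPa
q_ult = 541.87 + 293.66 + 303.8 = 1139.3 kPa.

q_ult ≈ 1140 kPa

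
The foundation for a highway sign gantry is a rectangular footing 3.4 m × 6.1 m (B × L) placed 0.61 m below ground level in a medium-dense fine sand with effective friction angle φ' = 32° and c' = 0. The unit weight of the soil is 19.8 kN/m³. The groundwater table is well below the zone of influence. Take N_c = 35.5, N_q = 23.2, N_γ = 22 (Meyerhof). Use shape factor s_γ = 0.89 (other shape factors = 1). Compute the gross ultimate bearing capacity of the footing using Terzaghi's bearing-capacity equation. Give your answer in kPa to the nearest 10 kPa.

Overburden at base level: q = 19.8 × 0.61 = 12.078 kPa.
Surcharge term q·N_q = 12.078 × 23.2 = 280.21 kPa; self-weight term 0.5·γ·B·N_γ·s_γ = 0.5 × 19.8 × 3.4 × 22 × 0.89 = 659.06 kPa.
q_ult = 280.21 + 659.06 = 939.27 kPa.

q_ult ≈ 940 kPa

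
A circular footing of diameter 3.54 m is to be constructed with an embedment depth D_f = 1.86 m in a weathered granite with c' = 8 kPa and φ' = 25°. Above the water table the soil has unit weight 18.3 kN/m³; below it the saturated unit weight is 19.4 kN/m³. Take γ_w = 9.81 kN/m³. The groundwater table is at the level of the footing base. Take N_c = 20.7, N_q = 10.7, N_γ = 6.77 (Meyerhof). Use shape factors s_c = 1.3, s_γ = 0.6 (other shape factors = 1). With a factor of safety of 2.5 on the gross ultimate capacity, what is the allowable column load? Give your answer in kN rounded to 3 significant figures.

Effective surcharge at the founding depth q = γ·D_f = 18.3 × 1.86 = 34.038 kPa.
The water table coincides with the base, so in the self-weight term γ → γ' = 9.59 kN/m³.
q_ult = c·N_c·s_c + q·N_q + 0.5·γ·B·N_γ·s_γ
     = 8 × 20.7 × 1.3 + 34.038 × 10.7 + 0.5 × 9.59 × 3.54 × 6.77 × 0.6
     = 215.28 + 364.21 + 68.95 = 648.44 kPa.
Gross allowable pressure q_all = 648.44 / 2.5 = 259.37 kPa.
Footing area = 9.8423 m², so allowable column load = 259.37 × 9.8423 = 2552.8 kN.

P_all ≈ 2550 kN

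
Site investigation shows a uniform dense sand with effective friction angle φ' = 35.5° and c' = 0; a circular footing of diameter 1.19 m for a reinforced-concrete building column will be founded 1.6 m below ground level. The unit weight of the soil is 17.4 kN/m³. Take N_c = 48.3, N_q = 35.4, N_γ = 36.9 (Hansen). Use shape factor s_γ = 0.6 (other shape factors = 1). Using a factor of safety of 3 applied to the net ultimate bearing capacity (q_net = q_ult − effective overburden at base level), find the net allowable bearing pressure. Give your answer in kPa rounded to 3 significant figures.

q_all(net) ≈ 396 kPa

q = γ·D_f = 17.4 × 1.6 = 27.84 kPa.
q·N_q = 27.84 × 35.4 = 985.54 kPa
0.5·γ·B·N_γ·s_γ = 0.5 × 17.4 × 1.19 × 36.9 × 0.6 = 229.22 kPa
q_ult = 985.54 + 229.22 = 1214.8 kPa.
Net ultimate: q_net = 1214.8 − 27.84 = 1186.9 kPa.
q_all(net) = 1186.9 / 3 = 395.64 kPa.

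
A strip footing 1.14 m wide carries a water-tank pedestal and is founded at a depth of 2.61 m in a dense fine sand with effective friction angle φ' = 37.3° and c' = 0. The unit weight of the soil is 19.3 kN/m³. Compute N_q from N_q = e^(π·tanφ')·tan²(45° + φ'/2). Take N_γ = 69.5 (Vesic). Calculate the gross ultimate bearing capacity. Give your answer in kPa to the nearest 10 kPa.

q_ult ≈ 3010 kPa

tan37.3° = 0.7618, so N_q = e^(π×0.7618)·tan²(63.65°) = 10.949 × 4.076 = 44.63.
q = γ·D_f = 19.3 × 2.61 = 50.373 kPa.
q·N_q = 50.373 × 44.628 = 2248.1 kPa
0.5·γ·B·N_γ = 0.5 × 19.3 × 1.14 × 69.5 = 764.57 kPa
q_ult = 2248.1 + 764.57 = 3012.6 kPa.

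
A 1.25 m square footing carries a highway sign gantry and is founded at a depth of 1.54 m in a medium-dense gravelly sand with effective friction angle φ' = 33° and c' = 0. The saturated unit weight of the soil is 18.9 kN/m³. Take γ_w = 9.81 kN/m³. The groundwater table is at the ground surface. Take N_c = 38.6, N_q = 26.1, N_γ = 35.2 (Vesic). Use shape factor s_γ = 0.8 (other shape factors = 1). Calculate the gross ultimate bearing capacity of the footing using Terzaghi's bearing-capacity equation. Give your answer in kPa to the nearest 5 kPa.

q_ult ≈ 525 kPa

With the water table at the surface the whole profile is submerged: γ' = 18.9 − 9.81 = 9.09 kN/m³, so q = γ'·D_f = 13.999 kPa; the same γ' applies in the ½γBN_γ term.
q_ult = q·N_q + 0.5·γ·B·N_γ·s_γ
     = 13.999 × 26.1 + 0.5 × 9.09 × 1.25 × 35.2 × 0.8
     = 365.36 + 159.98 = 525.35 kPa.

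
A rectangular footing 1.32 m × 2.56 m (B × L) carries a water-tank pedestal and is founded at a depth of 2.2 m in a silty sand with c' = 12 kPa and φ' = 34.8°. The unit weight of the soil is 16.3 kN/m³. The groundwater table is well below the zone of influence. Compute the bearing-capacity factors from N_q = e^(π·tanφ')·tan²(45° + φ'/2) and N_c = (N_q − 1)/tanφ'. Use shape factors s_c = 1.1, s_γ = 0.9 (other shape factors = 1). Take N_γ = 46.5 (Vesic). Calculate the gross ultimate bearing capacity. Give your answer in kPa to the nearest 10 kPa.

q_ult ≈ 2210 kPa

tan34.8° = 0.695, so N_q = e^(π×0.695)·tan²(62.4°) = 8.877 × 3.659 = 32.48.
N_c = (32.48 − 1)/tan34.8° = 45.29.
Effective surcharge at the founding depth q = γ·D_f = 16.3 × 2.2 = 35.86 kPa.
q_ult = c·N_c·s_c + q·N_q + 0.5·γ·B·N_γ·s_γ
     = 12 × 45.294 × 1.1 + 35.86 × 32.48 + 0.5 × 16.3 × 1.32 × 46.5 × 0.9
     = 597.88 + 1164.7 + 450.22 = 2212.8 kPa.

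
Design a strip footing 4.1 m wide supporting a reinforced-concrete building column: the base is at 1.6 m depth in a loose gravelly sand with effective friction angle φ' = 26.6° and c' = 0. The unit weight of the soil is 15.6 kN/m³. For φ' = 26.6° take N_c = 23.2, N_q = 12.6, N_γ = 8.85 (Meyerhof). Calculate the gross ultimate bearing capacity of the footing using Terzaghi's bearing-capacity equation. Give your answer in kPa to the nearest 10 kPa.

q_ult ≈ 600 kPa

Overburden at base level: q = 15.6 × 1.6 = 24.96 kPa.
Surcharge term q·N_q = 24.96 × 12.6 = 314.5 kPa; self-weight term 0.5·γ·B·N_γ = 0.5 × 15.6 × 4.1 × 8.85 = 283.02 kPa.
q_ult = 314.5 + 283.02 = 597.52 kPa.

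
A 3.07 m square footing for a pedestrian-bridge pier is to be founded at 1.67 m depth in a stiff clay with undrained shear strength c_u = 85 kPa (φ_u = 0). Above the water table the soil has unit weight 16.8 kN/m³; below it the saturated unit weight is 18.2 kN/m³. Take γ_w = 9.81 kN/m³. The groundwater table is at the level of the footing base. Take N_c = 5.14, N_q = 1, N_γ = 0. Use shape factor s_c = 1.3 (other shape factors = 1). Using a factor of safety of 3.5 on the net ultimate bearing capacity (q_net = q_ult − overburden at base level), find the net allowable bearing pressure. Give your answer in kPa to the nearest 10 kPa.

q_all(net) ≈ 160 kPa

q = γ·D_f = 16.8 × 1.67 = 28.056 kPa.
c·N_c·s_c = 85 × 5.14 × 1.3 = 567.97 kPa
q·N_q = 28.056 × 1 = 28.056 kPa
q_ult = 567.97 + 28.056 = 596.03 kPa.
q_net = 596.03 − 28.056 = 567.97 kPa.
q_all(net) = 567.97 / 3.5 = 162.28 kPa.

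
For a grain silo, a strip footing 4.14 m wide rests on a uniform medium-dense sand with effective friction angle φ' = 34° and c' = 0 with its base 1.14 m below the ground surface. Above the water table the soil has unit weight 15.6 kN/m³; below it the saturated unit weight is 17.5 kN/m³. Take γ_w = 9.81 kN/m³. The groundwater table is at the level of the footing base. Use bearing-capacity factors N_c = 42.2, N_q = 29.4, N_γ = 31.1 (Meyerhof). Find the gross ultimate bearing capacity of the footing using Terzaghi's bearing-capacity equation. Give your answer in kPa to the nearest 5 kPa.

q_ult ≈ 1020 kPa

q = γ·D_f = 15.6 × 1.14 = 17.784 kPa.
For the ½γBN_γ term take γ' = 17.5 − 9.81 = 7.69 kN/m³ (soil below base is submerged).
q·N_q = 17.784 × 29.4 = 522.85 kPa
0.5·γ·B·N_γ = 0.5 × 7.69 × 4.14 × 31.1 = 495.06 kPa
q_ult = 522.85 + 495.06 = 1017.9 kPa.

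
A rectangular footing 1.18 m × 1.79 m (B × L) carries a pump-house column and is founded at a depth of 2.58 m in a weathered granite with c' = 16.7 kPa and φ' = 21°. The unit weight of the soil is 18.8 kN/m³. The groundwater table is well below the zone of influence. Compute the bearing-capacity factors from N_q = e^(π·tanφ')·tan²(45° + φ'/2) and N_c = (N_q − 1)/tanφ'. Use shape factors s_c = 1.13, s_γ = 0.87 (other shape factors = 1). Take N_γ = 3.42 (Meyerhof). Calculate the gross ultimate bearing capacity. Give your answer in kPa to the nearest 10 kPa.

q_ult ≈ 670 kPa

tan21° = 0.3839, so N_q = e^(π×0.3839)·tan²(55.5°) = 3.34 × 2.117 = 7.07.
N_c = (7.07 − 1)/tan21° = 15.81.
Effective surcharge at the founding depth q = γ·D_f = 18.8 × 2.58 = 48.504 kPa.
q_ult = c·N_c·s_c + q·N_q + 0.5·γ·B·N_γ·s_γ
     = 16.7 × 15.815 × 1.13 + 48.504 × 7.0708 + 0.5 × 18.8 × 1.18 × 3.42 × 0.87
     = 298.44 + 342.96 + 33.003 = 674.41 kPa.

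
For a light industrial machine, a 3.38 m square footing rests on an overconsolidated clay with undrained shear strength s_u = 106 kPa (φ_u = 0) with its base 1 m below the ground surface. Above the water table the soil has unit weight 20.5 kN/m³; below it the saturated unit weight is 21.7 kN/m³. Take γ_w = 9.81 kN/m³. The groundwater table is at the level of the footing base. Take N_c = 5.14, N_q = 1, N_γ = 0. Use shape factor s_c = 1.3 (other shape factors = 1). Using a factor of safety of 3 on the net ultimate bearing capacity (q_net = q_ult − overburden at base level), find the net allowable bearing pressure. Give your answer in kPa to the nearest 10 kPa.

q_all(net) ≈ 240 kPa

q = γ·D_f = 20.5 × 1 = 20.5 kPa.
c·N_c·s_c = 106 × 5.14 × 1.3 = 708.29 kPa
q·N_q = 20.5 × 1 = 20.5 kPa
q_ult = 708.29 + 20.5 = 728.79 kPa.
q_net = 728.79 − 20.5 = 708.29 kPa.
q_all(net) = 708.29 / 3 = 236.1 kPa.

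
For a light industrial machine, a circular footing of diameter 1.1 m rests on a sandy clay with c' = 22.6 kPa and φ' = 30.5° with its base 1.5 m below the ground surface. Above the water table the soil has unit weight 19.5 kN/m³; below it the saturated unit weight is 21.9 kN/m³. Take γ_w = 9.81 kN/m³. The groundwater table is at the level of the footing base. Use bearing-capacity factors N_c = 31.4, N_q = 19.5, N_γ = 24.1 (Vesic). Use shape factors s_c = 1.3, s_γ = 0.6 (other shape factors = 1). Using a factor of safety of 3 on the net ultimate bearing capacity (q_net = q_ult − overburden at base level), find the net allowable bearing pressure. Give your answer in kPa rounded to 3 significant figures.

q = γ·D_f = 19.5 × 1.5 = 29.25 kPa.
For the ½γBN_γ term take γ' = 21.9 − 9.81 = 12.09 kN/m³ (soil below base is submerged).
c·N_c·s_c = 22.6 × 31.4 × 1.3 = 922.53 kPa
q·N_q = 29.25 × 19.5 = 570.38 kPa
0.5·γ·B·N_γ·s_γ = 0.5 × 12.09 × 1.1 × 24.1 × 0.6 = 96.152 kPa
q_ult = 922.53 + 570.38 + 96.152 = 1589.1 kPa.
q_net = 1589.1 − 29.25 = 1559.8 kPa.
q_all(net) = 1559.8 / 3 = 519.94 kPa.

q_all(net) ≈ 520 kPa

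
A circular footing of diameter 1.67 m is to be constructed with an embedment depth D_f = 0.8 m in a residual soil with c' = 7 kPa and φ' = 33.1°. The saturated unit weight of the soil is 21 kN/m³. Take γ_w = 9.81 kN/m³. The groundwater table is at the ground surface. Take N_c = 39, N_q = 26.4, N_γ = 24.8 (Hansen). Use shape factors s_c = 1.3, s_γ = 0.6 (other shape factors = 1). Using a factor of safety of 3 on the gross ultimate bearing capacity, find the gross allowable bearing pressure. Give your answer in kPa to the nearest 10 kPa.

γ' = 21 − 9.81 = 11.19 kN/m³ (submerged throughout). q = 11.19 × 0.8 = 8.952 kPa; the same γ' applies in the ½γBN_γ term.
c·N_c·s_c = 7 × 39 × 1.3 = 354.9 kPa
q·N_q = 8.952 × 26.4 = 236.33 kPa
0.5·γ·B·N_γ·s_γ = 0.5 × 11.19 × 1.67 × 24.8 × 0.6 = 139.03 kPa
q_ult = 354.9 + 236.33 + 139.03 = 730.27 kPa.
q_all = 730.27 / 3 = 243.42 kPa.

q_all ≈ 240 kPa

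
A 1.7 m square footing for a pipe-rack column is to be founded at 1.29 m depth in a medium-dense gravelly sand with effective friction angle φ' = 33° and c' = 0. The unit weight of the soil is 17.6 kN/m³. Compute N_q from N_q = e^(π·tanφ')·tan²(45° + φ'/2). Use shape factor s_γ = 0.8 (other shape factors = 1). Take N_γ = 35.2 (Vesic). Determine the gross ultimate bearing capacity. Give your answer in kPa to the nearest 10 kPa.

q_ult ≈ 1010 kPa

tan33° = 0.6494, so N_q = e^(π×0.6494)·tan²(61.5°) = 7.692 × 3.392 = 26.09.
q = γ·D_f = 17.6 × 1.29 = 22.704 kPa.
q·N_q = 22.704 × 26.092 = 592.39 kPa
0.5·γ·B·N_γ·s_γ = 0.5 × 17.6 × 1.7 × 35.2 × 0.8 = 421.27 kPa
q_ult = 592.39 + 421.27 = 1013.7 kPa.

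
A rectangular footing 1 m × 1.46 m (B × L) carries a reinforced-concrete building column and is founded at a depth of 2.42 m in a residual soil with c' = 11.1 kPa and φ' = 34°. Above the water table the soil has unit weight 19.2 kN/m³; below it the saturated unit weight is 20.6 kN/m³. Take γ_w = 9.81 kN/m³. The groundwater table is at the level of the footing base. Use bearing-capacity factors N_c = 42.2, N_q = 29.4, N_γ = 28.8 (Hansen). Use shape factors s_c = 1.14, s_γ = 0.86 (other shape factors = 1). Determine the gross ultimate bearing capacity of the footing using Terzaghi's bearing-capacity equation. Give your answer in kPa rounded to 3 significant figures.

q_ult ≈ 2030 kPa

Effective surcharge at the founding depth q = γ·D_f = 19.2 × 2.42 = 46.464 kPa.
The water table coincides with the base, so in the self-weight term γ → γ' = 10.79 kN/m³.
q_ult = c·N_c·s_c + q·N_q + 0.5·γ·B·N_γ·s_γ
     = 11.1 × 42.2 × 1.14 + 46.464 × 29.4 + 0.5 × 10.79 × 1 × 28.8 × 0.86
     = 534 + 1366 + 133.62 = 2033.7 kPa.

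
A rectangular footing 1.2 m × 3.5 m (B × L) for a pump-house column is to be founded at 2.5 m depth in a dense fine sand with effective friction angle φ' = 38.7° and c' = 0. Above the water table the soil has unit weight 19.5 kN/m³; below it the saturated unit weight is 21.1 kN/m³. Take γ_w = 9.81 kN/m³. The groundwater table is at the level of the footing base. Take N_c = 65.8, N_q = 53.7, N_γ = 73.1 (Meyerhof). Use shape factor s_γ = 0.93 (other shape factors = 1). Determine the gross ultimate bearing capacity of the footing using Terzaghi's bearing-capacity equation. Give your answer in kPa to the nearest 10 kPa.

q = γ·D_f = 19.5 × 2.5 = 48.75 kPa.
For the ½γBN_γ term take γ' = 21.1 − 9.81 = 11.29 kN/m³ (soil below base is submerged).
q·N_q = 48.75 × 53.7 = 2617.9 kPa
0.5·γ·B·N_γ·s_γ = 0.5 × 11.29 × 1.2 × 73.1 × 0.93 = 460.52 kPa
q_ult = 2617.9 + 460.52 = 3078.4 kPa.

q_ult ≈ 3080 kPa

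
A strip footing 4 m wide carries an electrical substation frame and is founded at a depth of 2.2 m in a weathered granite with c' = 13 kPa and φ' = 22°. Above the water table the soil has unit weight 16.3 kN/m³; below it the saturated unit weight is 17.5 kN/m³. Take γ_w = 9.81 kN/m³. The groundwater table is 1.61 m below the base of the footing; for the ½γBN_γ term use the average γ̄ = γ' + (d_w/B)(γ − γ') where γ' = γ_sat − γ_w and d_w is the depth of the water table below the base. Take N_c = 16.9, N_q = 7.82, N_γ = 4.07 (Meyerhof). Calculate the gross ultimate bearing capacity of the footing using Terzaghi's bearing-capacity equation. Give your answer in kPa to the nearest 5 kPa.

Effective surcharge at the founding depth q = γ·D_f = 16.3 × 2.2 = 35.86 kPa.
With d_w = 1.61 m < B, γ̄ = 7.69 + (1.61/4) × (16.3 − 7.69) = 11.156 kN/m³.
q_ult = c·N_c + q·N_q + 0.5·γ·B·N_γ
     = 13 × 16.9 + 35.86 × 7.82 + 0.5 × 11.156 × 4 × 4.07
     = 219.7 + 280.43 + 90.806 = 590.93 kPa.

q_ult ≈ 590 kPa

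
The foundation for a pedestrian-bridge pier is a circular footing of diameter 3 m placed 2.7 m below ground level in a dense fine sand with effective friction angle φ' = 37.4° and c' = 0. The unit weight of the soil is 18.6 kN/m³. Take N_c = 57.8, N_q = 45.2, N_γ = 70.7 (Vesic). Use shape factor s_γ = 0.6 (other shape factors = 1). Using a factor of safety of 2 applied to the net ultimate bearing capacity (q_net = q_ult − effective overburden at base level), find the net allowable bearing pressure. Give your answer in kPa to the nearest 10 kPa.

Effective surcharge at the founding depth q = γ·D_f = 18.6 × 2.7 = 50.22 kPa.
q_ult = q·N_q + 0.5·γ·B·N_γ·s_γ
     = 50.22 × 45.2 + 0.5 × 18.6 × 3 × 70.7 × 0.6
     = 2269.9 + 1183.5 = 3453.5 kPa.
Net ultimate: q_net = 3453.5 − 50.22 = 3403.2 kPa.
q_all(net) = 3403.2 / 2 = 1701.6 kPa.

q_all(net) ≈ 1700 kPa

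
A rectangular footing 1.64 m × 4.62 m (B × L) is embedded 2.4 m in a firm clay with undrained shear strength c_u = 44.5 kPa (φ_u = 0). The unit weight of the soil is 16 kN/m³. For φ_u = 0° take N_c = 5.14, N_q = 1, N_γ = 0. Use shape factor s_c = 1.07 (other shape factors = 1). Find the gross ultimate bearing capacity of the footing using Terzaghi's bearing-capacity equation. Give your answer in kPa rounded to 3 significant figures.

q_ult ≈ 283 kPa

Effective surcharge at the founding depth q = γ·D_f = 16 × 2.4 = 38.4 kPa.
q_ult = c·N_c·s_c + q·N_q
     = 44.5 × 5.14 × 1.07 + 38.4 × 1
     = 244.74 + 38.4 = 283.14 kPa.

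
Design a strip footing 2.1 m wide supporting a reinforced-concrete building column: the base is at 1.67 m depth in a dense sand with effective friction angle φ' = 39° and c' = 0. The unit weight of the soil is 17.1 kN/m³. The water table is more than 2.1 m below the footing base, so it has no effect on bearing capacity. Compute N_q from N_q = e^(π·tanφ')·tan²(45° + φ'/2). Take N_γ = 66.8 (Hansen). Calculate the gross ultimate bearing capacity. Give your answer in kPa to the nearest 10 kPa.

tan39° = 0.8098, so N_q = e^(π×0.8098)·tan²(64.5°) = 12.731 × 4.395 = 55.96.
q = γ·D_f = 17.1 × 1.67 = 28.557 kPa.
q·N_q = 28.557 × 55.957 = 1598 kPa
0.5·γ·B·N_γ = 0.5 × 17.1 × 2.1 × 66.8 = 1199.4 kPa
q_ult = 1598 + 1199.4 = 2797.4 kPa.

q_ult ≈ 2800 kPa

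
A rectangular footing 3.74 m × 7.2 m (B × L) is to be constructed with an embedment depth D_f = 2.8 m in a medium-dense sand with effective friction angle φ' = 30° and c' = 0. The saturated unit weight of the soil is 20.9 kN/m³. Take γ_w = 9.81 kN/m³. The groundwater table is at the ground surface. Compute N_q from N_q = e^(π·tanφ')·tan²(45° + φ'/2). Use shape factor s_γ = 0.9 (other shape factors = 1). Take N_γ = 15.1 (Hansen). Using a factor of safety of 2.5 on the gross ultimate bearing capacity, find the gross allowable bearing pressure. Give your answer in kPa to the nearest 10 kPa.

q_all ≈ 340 kPa

N_q = e^(π·tan30°)·tan²(60°) = 18.4.
γ' = 20.9 − 9.81 = 11.09 kN/m³ (submerged throughout). q = 11.09 × 2.8 = 31.052 kPa; the same γ' applies in the ½γBN_γ term.
q·N_q = 31.052 × 18.401 = 571.39 kPa
0.5·γ·B·N_γ·s_γ = 0.5 × 11.09 × 3.74 × 15.1 × 0.9 = 281.83 kPa
q_ult = 571.39 + 281.83 = 853.23 kPa.
q_all = 853.23 / 2.5 = 341.29 kPa.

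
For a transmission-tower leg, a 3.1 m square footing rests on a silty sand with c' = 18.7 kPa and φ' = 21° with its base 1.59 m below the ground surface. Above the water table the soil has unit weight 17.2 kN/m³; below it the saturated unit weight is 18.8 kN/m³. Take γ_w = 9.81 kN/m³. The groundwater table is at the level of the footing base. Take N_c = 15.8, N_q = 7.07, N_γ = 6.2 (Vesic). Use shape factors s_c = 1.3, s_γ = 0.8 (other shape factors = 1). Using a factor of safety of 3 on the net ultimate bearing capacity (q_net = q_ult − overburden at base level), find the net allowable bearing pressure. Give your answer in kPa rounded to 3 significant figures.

q_all(net) ≈ 206 kPa

Effective surcharge at the founding depth q = γ·D_f = 17.2 × 1.59 = 27.348 kPa.
The water table coincides with the base, so in the self-weight term γ → γ' = 8.99 kN/m³.
q_ult = c·N_c·s_c + q·N_q + 0.5·γ·B·N_γ·s_γ
     = 18.7 × 15.8 × 1.3 + 27.348 × 7.07 + 0.5 × 8.99 × 3.1 × 6.2 × 0.8
     = 384.1 + 193.35 + 69.115 = 646.56 kPa.
q_net = 646.56 − 27.348 = 619.22 kPa.
q_all(net) = 619.22 / 3 = 206.41 kPa.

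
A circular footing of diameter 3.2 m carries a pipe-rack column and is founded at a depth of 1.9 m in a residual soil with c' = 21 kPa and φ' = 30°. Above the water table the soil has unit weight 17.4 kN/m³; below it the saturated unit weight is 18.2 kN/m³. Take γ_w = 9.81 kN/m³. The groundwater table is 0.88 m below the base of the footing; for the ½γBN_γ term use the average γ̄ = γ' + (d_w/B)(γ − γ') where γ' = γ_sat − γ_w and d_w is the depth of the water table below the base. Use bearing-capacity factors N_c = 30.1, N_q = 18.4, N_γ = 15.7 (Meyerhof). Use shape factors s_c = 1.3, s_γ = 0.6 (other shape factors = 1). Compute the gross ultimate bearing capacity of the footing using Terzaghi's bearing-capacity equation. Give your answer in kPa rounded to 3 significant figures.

q_ult ≈ 1590 kPa

q = γ·D_f = 17.4 × 1.9 = 33.06 kPa.
γ' = 8.39 kN/m³; averaging over the depth B below the base, γ̄ = γ' + (d_w/B)(γ − γ') = 10.868 kN/m³.
c·N_c·s_c = 21 × 30.1 × 1.3 = 821.73 kPa
q·N_q = 33.06 × 18.4 = 608.3 kPa
0.5·γ·B·N_γ·s_γ = 0.5 × 10.868 × 3.2 × 15.7 × 0.6 = 163.8 kPa
q_ult = 821.73 + 608.3 + 163.8 = 1593.8 kPa.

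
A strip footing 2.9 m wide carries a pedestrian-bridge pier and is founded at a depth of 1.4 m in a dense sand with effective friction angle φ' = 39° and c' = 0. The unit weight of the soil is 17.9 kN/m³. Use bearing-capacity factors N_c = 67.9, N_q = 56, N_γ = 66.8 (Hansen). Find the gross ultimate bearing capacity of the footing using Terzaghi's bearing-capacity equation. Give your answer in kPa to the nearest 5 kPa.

q_ult ≈ 3135 kPa

q = γ·D_f = 17.9 × 1.4 = 25.06 kPa.
q·N_q = 25.06 × 56 = 1403.4 kPa
0.5·γ·B·N_γ = 0.5 × 17.9 × 2.9 × 66.8 = 1733.8 kPa
q_ult = 1403.4 + 1733.8 = 3137.2 kPa.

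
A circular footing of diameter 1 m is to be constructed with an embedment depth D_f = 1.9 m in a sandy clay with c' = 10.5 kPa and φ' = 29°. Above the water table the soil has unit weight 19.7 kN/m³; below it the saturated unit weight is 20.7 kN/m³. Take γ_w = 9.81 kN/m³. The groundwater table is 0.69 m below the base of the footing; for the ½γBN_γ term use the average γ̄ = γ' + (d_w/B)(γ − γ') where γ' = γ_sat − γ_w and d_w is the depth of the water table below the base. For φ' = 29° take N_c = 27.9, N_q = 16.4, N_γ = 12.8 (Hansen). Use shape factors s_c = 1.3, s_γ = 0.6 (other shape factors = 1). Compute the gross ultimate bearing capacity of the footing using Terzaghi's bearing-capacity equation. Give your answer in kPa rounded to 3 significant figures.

q = γ·D_f = 19.7 × 1.9 = 37.43 kPa.
γ' = 10.89 kN/m³; averaging over the depth B below the base, γ̄ = γ' + (d_w/B)(γ − γ') = 16.969 kN/m³.
c·N_c·s_c = 10.5 × 27.9 × 1.3 = 380.83 kPa
q·N_q = 37.43 × 16.4 = 613.85 kPa
0.5·γ·B·N_γ·s_γ = 0.5 × 16.969 × 1 × 12.8 × 0.6 = 65.161 kPa
q_ult = 380.83 + 613.85 + 65.161 = 1059.8 kPa.

q_ult ≈ 1060 kPa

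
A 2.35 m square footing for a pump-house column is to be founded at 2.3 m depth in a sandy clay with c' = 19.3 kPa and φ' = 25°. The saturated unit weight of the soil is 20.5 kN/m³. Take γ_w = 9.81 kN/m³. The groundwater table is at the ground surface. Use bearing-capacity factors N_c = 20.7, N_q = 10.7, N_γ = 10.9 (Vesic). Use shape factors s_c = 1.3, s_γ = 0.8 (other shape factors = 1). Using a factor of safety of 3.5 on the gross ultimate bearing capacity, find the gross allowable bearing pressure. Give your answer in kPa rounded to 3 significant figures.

γ' = 20.5 − 9.81 = 10.69 kN/m³ (submerged throughout). q = 10.69 × 2.3 = 24.587 kPa; the same γ' applies in the ½γBN_γ term.
c·N_c·s_c = 19.3 × 20.7 × 1.3 = 519.36 kPa
q·N_q = 24.587 × 10.7 = 263.08 kPa
0.5·γ·B·N_γ·s_γ = 0.5 × 10.69 × 2.35 × 10.9 × 0.8 = 109.53 kPa
q_ult = 519.36 + 263.08 + 109.53 = 891.97 kPa.
q_all = 891.97 / 3.5 = 254.85 kPa.

q_all ≈ 255 kPa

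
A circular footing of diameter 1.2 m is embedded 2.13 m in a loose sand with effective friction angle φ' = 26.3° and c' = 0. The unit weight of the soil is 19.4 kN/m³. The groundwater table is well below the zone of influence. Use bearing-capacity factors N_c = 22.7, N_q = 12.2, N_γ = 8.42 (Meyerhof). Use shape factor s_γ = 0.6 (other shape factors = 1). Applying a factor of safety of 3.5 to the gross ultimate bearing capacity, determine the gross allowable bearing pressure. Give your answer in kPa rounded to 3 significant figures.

Effective surcharge at the founding depth q = γ·D_f = 19.4 × 2.13 = 41.322 kPa.
q_ult = q·N_q + 0.5·γ·B·N_γ·s_γ
     = 41.322 × 12.2 + 0.5 × 19.4 × 1.2 × 8.42 × 0.6
     = 504.13 + 58.805 = 562.93 kPa.
q_all = q_ult / FS = 562.93 / 3.5 = 160.84 kPa.

q_all ≈ 161 kPa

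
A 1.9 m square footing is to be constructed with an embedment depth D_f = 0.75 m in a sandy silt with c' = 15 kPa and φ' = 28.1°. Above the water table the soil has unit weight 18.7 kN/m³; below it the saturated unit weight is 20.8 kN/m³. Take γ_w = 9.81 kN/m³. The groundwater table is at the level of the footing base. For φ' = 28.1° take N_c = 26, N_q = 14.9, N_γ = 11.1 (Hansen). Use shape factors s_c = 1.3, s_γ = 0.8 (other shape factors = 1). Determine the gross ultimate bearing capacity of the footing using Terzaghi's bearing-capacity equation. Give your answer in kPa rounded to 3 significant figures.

q_ult ≈ 809 kPa

q = γ·D_f = 18.7 × 0.75 = 14.025 kPa.
For the ½γBN_γ term take γ' = 20.8 − 9.81 = 10.99 kN/m³ (soil below base is submerged).
c·N_c·s_c = 15 × 26 × 1.3 = 507 kPa
q·N_q = 14.025 × 14.9 = 208.97 kPa
0.5·γ·B·N_γ·s_γ = 0.5 × 10.99 × 1.9 × 11.1 × 0.8 = 92.712 kPa
q_ult = 507 + 208.97 + 92.712 = 808.68 kPa.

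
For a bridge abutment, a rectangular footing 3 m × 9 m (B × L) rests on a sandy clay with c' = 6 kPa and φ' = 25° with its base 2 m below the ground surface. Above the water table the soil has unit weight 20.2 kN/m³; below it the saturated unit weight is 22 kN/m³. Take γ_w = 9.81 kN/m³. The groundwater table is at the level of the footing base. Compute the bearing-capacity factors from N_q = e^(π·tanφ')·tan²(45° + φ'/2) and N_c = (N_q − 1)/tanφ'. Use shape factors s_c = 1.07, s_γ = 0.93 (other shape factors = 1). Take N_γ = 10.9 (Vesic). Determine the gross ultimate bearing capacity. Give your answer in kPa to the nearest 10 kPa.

tan25° = 0.4663, so N_q = e^(π×0.4663)·tan²(57.5°) = 4.327 × 2.464 = 10.66.
N_c = (10.66 − 1)/tan25° = 20.72.
Overburden at base level: q = 20.2 × 2 = 40.4 kPa.
Below the base the soil is submerged, so the ½γBN_γ term uses γ' = 22 − 9.81 = 12.19 kN/m³.
Cohesion term c·N_c·s_c = 6 × 20.721 × 1.07 = 133.03 kPa; surcharge term q·N_q = 40.4 × 10.662 = 430.75 kPa; self-weight term 0.5·γ·B·N_γ·s_γ = 0.5 × 12.19 × 3 × 10.9 × 0.93 = 185.36 kPa.
q_ult = 133.03 + 430.75 + 185.36 = 749.13 kPa.

q_ult ≈ 750 kPa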